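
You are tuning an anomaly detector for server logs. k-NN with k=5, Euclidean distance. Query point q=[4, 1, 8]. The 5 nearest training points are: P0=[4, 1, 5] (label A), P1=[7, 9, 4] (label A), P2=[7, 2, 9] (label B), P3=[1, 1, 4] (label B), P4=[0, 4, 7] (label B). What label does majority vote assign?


d(q,P0) = 3.0  (label A)
d(q,P1) = 9.434  (label A)
d(q,P2) = 3.3166  (label B)
d(q,P3) = 5.0  (label B)
d(q,P4) = 5.099  (label B)
Votes: A=2, B=3
Majority → B

B


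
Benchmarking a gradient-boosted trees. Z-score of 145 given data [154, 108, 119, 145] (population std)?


μ = 131.5, σ = 18.6882
z = (145 - 131.5)/18.6882 = 0.7224

0.7224


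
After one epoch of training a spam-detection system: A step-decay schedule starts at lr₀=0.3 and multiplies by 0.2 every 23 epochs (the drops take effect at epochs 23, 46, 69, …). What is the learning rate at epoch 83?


n_drops = ⌊83/23⌋ = 3
lr = 0.3·0.2^3 = 0.3·0.008 = 0.0024

0.0024


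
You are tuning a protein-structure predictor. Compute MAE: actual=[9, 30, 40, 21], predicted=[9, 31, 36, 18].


Absolute errors: |9-9|=0, |30-31|=1, |40-36|=4, |21-18|=3
Sum = 8
MAE = 8/4 = 2

2


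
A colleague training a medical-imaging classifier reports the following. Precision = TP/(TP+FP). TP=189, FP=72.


Precision = TP/(TP+FP)
= 189/(189+72)
= 189/261 = 72.41%

72.41%


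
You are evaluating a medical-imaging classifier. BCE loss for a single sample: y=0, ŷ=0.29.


BCE = -[y·ln(p) + (1-y)·ln(1-p)]
= -0 - 1·ln(1-0.29)
= -ln(0.71) = 0.3425

0.3425


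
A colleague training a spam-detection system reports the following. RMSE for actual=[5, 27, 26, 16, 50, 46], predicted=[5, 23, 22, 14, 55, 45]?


MSE = 62/6 = 10.3333
RMSE = √(62/6) = 3.2146

3.2146


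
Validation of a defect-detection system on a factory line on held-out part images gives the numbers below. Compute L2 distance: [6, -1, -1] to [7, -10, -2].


d = √((6-7)² + (-1+ 10)² + (-1+ 2)²)
  = √(1 + 81 + 1)
  = √83 = 9.1104

9.1104


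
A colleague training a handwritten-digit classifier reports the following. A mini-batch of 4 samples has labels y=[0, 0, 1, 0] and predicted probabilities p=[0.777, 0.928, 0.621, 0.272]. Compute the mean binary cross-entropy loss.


L[0] = -ln(1-0.777) = -ln(0.223) = 1.5006
L[1] = -ln(1-0.928) = -ln(0.072) = 2.6311
L[2] = -ln(0.621) = 0.4764
L[3] = -ln(1-0.272) = -ln(0.728) = 0.3175
mean = (1.5006 + 2.6311 + 0.4764 + 0.3175)/4 = 1.2314

1.2314


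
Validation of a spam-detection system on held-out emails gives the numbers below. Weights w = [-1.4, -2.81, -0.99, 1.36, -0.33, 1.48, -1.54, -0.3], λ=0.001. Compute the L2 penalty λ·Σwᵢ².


‖w‖₂² = (-1.4)² + (-2.81)² + (-0.99)² + (1.36)² + (-0.33)² + (1.48)² + (-1.54)² + (-0.3)²
     = 1.96 + 7.8961 + 0.9801 + 1.8496 + 0.1089 + 2.1904 + 2.3716 + 0.09
     = 17.4467
λ·‖w‖₂² = 0.001·17.4467 = 0.017447

0.017447


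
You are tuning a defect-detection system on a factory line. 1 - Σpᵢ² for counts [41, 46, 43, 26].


Probabilities: [41/156, 46/156, 43/156, 26/156] ≈ [0.2628, 0.2949, 0.2756, 0.1667]
Σpᵢ² = (1681 + 2116 + 1849 + 676)/156² = 6322/24336
Gini = 1 - Σpᵢ² = 1 - 6322/24336 = 0.7402

0.7402


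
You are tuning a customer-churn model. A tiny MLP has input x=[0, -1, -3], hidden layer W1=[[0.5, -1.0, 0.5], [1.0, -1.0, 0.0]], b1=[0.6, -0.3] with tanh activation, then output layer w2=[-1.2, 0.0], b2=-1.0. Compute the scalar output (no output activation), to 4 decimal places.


z1[0] = (0.5)·(0) + (-1.0)·(-1) + (0.5)·(-3) + 0.6 = 0.1
z1[1] = (1.0)·(0) + (-1.0)·(-1) + (0.0)·(-3) - 0.3 = 0.7
h = tanh(z1) = [0.0997, 0.6044]
output = (-1.2)·(0.0997) + (0.0)·(0.6044) - 1.0 = -1.1196

-1.1196


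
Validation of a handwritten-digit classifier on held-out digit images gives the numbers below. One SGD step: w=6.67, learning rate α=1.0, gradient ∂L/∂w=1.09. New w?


w_new = w - α·∇
= 6.67 - 1.0·1.09
= 6.67 - 1.09
= 5.58

5.58


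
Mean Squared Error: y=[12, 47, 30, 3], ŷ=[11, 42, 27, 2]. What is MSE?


Squared errors: (12-11)²=1, (47-42)²=25, (30-27)²=9, (3-2)²=1
Sum = 36
MSE = 36/4 = 9

9


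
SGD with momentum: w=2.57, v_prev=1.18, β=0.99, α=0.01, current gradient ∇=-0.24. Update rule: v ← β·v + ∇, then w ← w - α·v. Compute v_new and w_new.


v_new = 0.99·1.18 - 0.24 = 1.1682 - 0.24 = 0.9282
w_new = 2.57 - 0.01·0.9282 = 2.57 - 0.009282 = 2.560718

v_new=0.9282, w_new=2.560718


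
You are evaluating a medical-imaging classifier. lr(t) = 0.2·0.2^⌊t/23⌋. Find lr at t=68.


n_drops = ⌊68/23⌋ = 2
lr = 0.2·0.2^2 = 0.2·0.04 = 0.008

0.008


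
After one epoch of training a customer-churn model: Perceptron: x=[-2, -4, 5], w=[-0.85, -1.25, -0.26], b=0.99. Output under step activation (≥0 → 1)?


z = (-2)·(-0.85) + (-4)·(-1.25) + (5)·(-0.26) + 0.99
  = 6.39
step(z) = 1 (z≥0)

1


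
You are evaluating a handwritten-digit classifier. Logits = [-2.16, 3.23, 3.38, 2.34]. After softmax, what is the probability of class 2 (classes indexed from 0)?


Exponentials: e^-2.16=0.1153, e^3.23=25.2797, e^3.38=29.3708, e^2.34=10.3812
Sum = 65.147
Softmax = [0.0018, 0.388, 0.4508, 0.1594]
p[2] = 29.3708/65.147 = 0.4508

0.4508


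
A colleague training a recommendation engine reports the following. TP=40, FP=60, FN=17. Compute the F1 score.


Precision = 40/100 = 0.4
Recall = 40/57 = 0.7018
F1 = 2·P·R/(P+R) = 2·TP/(2·TP+FP+FN) = 80/(80+60+17) = 80/157 = 0.5096

0.5096


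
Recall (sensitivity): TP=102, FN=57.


Recall = TP/(TP+FN)
= 102/(102+57)
= 102/159 = 64.15%

64.15%


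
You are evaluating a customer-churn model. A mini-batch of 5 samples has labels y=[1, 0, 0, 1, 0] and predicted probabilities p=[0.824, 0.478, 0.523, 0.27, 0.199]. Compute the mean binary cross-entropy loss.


L[0] = -ln(0.824) = 0.1936
L[1] = -ln(1-0.478) = -ln(0.522) = 0.6501
L[2] = -ln(1-0.523) = -ln(0.477) = 0.7402
L[3] = -ln(0.27) = 1.3093
L[4] = -ln(1-0.199) = -ln(0.801) = 0.2219
mean = (0.1936 + 0.6501 + 0.7402 + 1.3093 + 0.2219)/5 = 0.623

0.623


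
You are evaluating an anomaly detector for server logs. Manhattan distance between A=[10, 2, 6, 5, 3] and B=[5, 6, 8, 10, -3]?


d = |10-5| + |2-6| + |6-8| + |5-10| + |3+ 3|
  = 5 + 4 + 2 + 5 + 6
  = 22

22


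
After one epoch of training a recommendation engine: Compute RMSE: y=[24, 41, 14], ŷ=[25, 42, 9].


MSE = 27/3 = 9
RMSE = √(27/3) = 3.0

3.0


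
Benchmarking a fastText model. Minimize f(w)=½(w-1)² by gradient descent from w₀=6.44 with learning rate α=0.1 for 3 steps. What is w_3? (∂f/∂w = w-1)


step 1: grad = 6.44-1 = 5.44; w = 6.44 - 0.1·(5.44) = 5.896
step 2: grad = 5.896-1 = 4.896; w = 5.896 - 0.1·(4.896) = 5.4064
step 3: grad = 5.4064-1 = 4.4064; w = 5.4064 - 0.1·(4.4064) = 4.96576

4.96576


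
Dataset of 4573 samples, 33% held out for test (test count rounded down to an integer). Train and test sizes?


Test = ⌊4573·33/100⌋ = 1509
Train = 4573 - 1509 = 3064

Train: 3064, Test: 1509


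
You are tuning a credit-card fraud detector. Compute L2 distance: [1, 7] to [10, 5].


d = √((1-10)² + (7-5)²)
  = √(81 + 4)
  = √85 = 9.2195

9.2195


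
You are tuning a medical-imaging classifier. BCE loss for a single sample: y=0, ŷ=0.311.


BCE = -[y·ln(p) + (1-y)·ln(1-p)]
= -0 - 1·ln(1-0.311)
= -ln(0.689) = 0.3725

0.3725


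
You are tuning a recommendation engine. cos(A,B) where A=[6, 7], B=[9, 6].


A·B = 6·9 + 7·6 = 96
‖A‖ = √85 = 9.2195, ‖B‖ = √117 = 10.8167
cos = 96/(√85·√117) = 96/√9945 = 0.9627

0.9627


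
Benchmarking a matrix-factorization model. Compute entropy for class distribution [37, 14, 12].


Probabilities: [37/63, 14/63, 12/63] ≈ [0.5873, 0.2222, 0.1905]
H = -((37/63)·log₂(37/63) + (14/63)·log₂(14/63) + (12/63)·log₂(12/63))
  = 1.3888 bits

1.3888 bits


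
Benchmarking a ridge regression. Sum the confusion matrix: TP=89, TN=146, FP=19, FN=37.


Total = TP + TN + FP + FN
= 89 + 146 + 19 + 37
= 291
(Predicted positive: 108, predicted negative: 183)

291


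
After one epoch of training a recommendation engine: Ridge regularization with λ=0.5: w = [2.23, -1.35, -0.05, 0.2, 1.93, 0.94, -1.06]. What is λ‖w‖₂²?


‖w‖₂² = (2.23)² + (-1.35)² + (-0.05)² + (0.2)² + (1.93)² + (0.94)² + (-1.06)²
     = 4.9729 + 1.8225 + 0.0025 + 0.04 + 3.7249 + 0.8836 + 1.1236
     = 12.57
λ·‖w‖₂² = 0.5·12.57 = 6.285

6.285


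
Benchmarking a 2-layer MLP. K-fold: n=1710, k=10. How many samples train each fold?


Fold size = 1710/10 = 171
Training per fold = 1710 - 171 = 1539

1539


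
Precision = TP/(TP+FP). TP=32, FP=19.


Precision = TP/(TP+FP)
= 32/(32+19)
= 32/51 = 62.75%

62.75%


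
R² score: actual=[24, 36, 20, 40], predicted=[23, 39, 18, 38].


ȳ = 30
SS_res = Σ(y-ŷ)² = 18
SS_tot = Σ(y-ȳ)² = 272
R² = 1 - SS_res/SS_tot = 1 - 0.0662 = 0.9338

0.9338


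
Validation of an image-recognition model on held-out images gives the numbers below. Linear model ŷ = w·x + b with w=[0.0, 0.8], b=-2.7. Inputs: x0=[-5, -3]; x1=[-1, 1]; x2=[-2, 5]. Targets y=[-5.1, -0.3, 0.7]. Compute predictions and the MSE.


ŷ0 = (0.0)·(-5) + (0.8)·(-3) - 2.7 = -5.1
ŷ1 = (0.0)·(-1) + (0.8)·(1) - 2.7 = -1.9
ŷ2 = (0.0)·(-2) + (0.8)·(5) - 2.7 = 1.3
errors² = [0.0, 2.56, 0.36]
MSE = 2.9200/3 = 0.9733

0.9733


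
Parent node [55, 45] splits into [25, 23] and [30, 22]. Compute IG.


Parent = [55, 45], H_parent = 0.9928
H_left = 0.9987 (n=48), H_right = 0.9829 (n=52)
H_children = (48/100)·0.9987 + (52/100)·0.9829 = 0.9905
IG = 0.9928 - 0.9905 = 0.0023

0.0023


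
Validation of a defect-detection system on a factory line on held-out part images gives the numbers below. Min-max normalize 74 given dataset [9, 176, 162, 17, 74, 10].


min=9, max=176
(74-9)/(176-9) = 65/167 = 0.3892

0.3892


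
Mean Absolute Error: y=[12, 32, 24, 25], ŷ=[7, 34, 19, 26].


Absolute errors: |12-7|=5, |32-34|=2, |24-19|=5, |25-26|=1
Sum = 13
MAE = 13/4 = 13/4

13/4


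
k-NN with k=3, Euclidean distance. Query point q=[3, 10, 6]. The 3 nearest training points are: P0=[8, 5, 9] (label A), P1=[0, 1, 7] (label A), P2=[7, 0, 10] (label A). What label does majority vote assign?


d(q,P0) = 7.6811  (label A)
d(q,P1) = 9.5394  (label A)
d(q,P2) = 11.4891  (label A)
Votes: A=3, B=0
Majority → A

A


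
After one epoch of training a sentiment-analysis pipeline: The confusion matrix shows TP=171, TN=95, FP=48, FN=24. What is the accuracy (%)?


Accuracy = (TP+TN)/(TP+TN+FP+FN)
= (171+95)/(338)
= 266/338 = 78.7%

78.7%


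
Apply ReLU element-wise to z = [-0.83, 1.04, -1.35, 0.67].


ReLU(-0.83) = max(0, -0.83) = 0.0
ReLU(1.04) = max(0, 1.04) = 1.04
ReLU(-1.35) = max(0, -1.35) = 0.0
ReLU(0.67) = max(0, 0.67) = 0.67
result = [0.0, 1.04, 0.0, 0.67]

[0.0, 1.04, 0.0, 0.67]


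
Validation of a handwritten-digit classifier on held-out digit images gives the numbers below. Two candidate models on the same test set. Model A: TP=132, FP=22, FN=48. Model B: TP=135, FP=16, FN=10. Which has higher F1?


Model A: P=132/154=0.8571, R=132/180=0.7333, F1=2PR/(P+R)=2TP/(2TP+FP+FN)=264/334=0.7904
Model B: P=135/151=0.894, R=135/145=0.931, F1=2PR/(P+R)=2TP/(2TP+FP+FN)=270/296=0.9122
0.7904 < 0.9122 → Model B

Model B


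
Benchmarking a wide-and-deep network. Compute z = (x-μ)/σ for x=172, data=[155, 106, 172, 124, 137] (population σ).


μ = 138.8, σ = 23.0773
z = (172 - 138.8)/23.0773 = 1.4386

1.4386


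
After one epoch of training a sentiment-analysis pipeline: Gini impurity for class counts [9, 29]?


Probabilities: [9/38, 29/38] ≈ [0.2368, 0.7632]
Σpᵢ² = (81 + 841)/38² = 922/1444
Gini = 1 - Σpᵢ² = 1 - 922/1444 = 0.3615

0.3615


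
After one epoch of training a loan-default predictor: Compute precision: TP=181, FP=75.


Precision = TP/(TP+FP)
= 181/(181+75)
= 181/256 = 70.7%

70.7%


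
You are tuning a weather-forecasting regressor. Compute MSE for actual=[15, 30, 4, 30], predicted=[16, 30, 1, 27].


Squared errors: (15-16)²=1, (30-30)²=0, (4-1)²=9, (30-27)²=9
Sum = 19
MSE = 19/4 = 19/4

19/4


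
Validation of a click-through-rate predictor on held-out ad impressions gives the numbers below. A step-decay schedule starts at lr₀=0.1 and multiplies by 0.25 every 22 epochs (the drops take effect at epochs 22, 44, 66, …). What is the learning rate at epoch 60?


n_drops = ⌊60/22⌋ = 2
lr = 0.1·0.25^2 = 0.1·0.0625 = 0.00625

0.00625


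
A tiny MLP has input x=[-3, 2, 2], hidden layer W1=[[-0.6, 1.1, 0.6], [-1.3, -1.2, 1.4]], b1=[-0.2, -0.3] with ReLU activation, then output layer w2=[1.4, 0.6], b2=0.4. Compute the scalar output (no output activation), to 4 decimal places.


z1[0] = (-0.6)·(-3) + (1.1)·(2) + (0.6)·(2) - 0.2 = 5.0
z1[1] = (-1.3)·(-3) + (-1.2)·(2) + (1.4)·(2) - 0.3 = 4.0
h = ReLU(z1) = [5.0, 4.0]
output = (1.4)·(5.0) + (0.6)·(4.0) + 0.4 = 9.8

9.8


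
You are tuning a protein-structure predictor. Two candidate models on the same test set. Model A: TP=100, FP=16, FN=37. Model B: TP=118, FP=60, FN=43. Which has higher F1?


Model A: P=100/116=0.8621, R=100/137=0.7299, F1=2PR/(P+R)=2TP/(2TP+FP+FN)=200/253=0.7905
Model B: P=118/178=0.6629, R=118/161=0.7329, F1=2PR/(P+R)=2TP/(2TP+FP+FN)=236/339=0.6962
0.7905 > 0.6962 → Model A

Model A


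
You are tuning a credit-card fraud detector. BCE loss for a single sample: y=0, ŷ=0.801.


BCE = -[y·ln(p) + (1-y)·ln(1-p)]
= -0 - 1·ln(1-0.801)
= -ln(0.199) = 1.6145

1.6145


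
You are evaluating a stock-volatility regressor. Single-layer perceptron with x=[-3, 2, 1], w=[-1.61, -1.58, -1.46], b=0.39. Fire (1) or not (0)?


z = (-3)·(-1.61) + (2)·(-1.58) + (1)·(-1.46) + 0.39
  = 0.6
step(z) = 1 (z≥0)

1


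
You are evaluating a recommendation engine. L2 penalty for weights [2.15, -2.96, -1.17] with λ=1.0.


‖w‖₂² = (2.15)² + (-2.96)² + (-1.17)²
     = 4.6225 + 8.7616 + 1.3689
     = 14.753
λ·‖w‖₂² = 1.0·14.753 = 14.753

14.753


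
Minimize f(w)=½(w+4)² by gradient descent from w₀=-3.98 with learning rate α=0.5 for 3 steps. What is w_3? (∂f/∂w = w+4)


step 1: grad = -3.98+4 = 0.02; w = -3.98 - 0.5·(0.02) = -3.99
step 2: grad = -3.99+4 = 0.01; w = -3.99 - 0.5·(0.01) = -3.995
step 3: grad = -3.995+4 = 0.005; w = -3.995 - 0.5·(0.005) = -3.9975

-3.9975


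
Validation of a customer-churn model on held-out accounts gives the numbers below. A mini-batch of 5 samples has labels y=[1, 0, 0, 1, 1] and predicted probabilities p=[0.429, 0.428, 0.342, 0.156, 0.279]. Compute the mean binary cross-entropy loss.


L[0] = -ln(0.429) = 0.8463
L[1] = -ln(1-0.428) = -ln(0.572) = 0.5586
L[2] = -ln(1-0.342) = -ln(0.658) = 0.4186
L[3] = -ln(0.156) = 1.8579
L[4] = -ln(0.279) = 1.2765
mean = (0.8463 + 0.5586 + 0.4186 + 1.8579 + 1.2765)/5 = 0.9916

0.9916


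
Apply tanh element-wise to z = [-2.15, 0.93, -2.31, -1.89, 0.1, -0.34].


tanh(-2.15) = -0.9732
tanh(0.93) = 0.7306
tanh(-2.31) = -0.9805
tanh(-1.89) = -0.9554
tanh(0.1) = 0.0997
tanh(-0.34) = -0.3275
result = [-0.9732, 0.7306, -0.9805, -0.9554, 0.0997, -0.3275]

[-0.9732, 0.7306, -0.9805, -0.9554, 0.0997, -0.3275]


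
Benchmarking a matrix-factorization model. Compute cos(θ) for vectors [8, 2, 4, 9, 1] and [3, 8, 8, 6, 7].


A·B = 8·3 + 2·8 + 4·8 + 9·6 + 1·7 = 133
‖A‖ = √166 = 12.8841, ‖B‖ = √222 = 14.8997
cos = 133/(√166·√222) = 133/√36852 = 0.6928

0.6928


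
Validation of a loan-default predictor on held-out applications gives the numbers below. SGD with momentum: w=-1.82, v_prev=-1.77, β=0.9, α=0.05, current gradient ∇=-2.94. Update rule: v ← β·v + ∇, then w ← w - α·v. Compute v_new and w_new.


v_new = 0.9·-1.77 - 2.94 = -1.593 - 2.94 = -4.533
w_new = -1.82 - 0.05·-4.533 = -1.82 + 0.22665 = -1.59335

v_new=-4.533, w_new=-1.59335


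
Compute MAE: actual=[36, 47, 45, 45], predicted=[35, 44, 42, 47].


Absolute errors: |36-35|=1, |47-44|=3, |45-42|=3, |45-47|=2
Sum = 9
MAE = 9/4 = 9/4

9/4


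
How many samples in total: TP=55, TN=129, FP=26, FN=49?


Total = TP + TN + FP + FN
= 55 + 129 + 26 + 49
= 259
(Predicted positive: 81, predicted negative: 178)

259


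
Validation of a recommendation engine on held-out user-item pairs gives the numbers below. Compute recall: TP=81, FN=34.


Recall = TP/(TP+FN)
= 81/(81+34)
= 81/115 = 70.43%

70.43%


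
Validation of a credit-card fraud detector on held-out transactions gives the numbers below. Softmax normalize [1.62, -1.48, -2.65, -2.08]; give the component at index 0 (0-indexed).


Exponentials: e^1.62=5.0531, e^-1.48=0.2276, e^-2.65=0.0707, e^-2.08=0.1249
Sum = 5.4763
Softmax = [0.9227, 0.0416, 0.0129, 0.0228]
p[0] = 5.0531/5.4763 = 0.9227

0.9227


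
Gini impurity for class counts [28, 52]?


Probabilities: [28/80, 52/80] ≈ [0.35, 0.65]
Σpᵢ² = (784 + 2704)/80² = 3488/6400
Gini = 1 - Σpᵢ² = 1 - 3488/6400 = 0.455

0.455


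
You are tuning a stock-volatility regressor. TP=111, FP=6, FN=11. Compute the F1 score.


Precision = 111/117 = 0.9487
Recall = 111/122 = 0.9098
F1 = 2·P·R/(P+R) = 2·TP/(2·TP+FP+FN) = 222/(222+6+11) = 222/239 = 0.9289

0.9289


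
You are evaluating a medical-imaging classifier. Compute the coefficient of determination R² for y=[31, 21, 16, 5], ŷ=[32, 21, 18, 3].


ȳ = 18.25
SS_res = Σ(y-ŷ)² = 9
SS_tot = Σ(y-ȳ)² = 350.75
R² = 1 - SS_res/SS_tot = 1 - 0.0257 = 0.9743

0.9743


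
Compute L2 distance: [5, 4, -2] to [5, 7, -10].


d = √((5-5)² + (4-7)² + (-2+ 10)²)
  = √(0 + 9 + 64)
  = √73 = 8.544

8.544


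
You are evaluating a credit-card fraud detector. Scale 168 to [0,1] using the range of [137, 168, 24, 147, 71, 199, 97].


min=24, max=199
(168-24)/(199-24) = 144/175 = 0.8229

0.8229


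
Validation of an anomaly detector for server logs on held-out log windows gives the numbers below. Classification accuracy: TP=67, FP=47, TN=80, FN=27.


Accuracy = (TP+TN)/(TP+TN+FP+FN)
= (67+80)/(221)
= 147/221 = 66.52%

66.52%


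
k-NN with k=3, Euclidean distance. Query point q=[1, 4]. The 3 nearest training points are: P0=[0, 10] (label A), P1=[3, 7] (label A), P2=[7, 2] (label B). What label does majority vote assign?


d(q,P0) = 6.0828  (label A)
d(q,P1) = 3.6056  (label A)
d(q,P2) = 6.3246  (label B)
Votes: A=2, B=1
Majority → A

A


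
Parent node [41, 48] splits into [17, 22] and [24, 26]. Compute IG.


Parent = [41, 48], H_parent = 0.9955
H_left = 0.9881 (n=39), H_right = 0.9988 (n=50)
H_children = (39/89)·0.9881 + (50/89)·0.9988 = 0.9941
IG = 0.9955 - 0.9941 = 0.0014

0.0014


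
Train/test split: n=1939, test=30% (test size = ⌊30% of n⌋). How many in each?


Test = ⌊1939·30/100⌋ = 581
Train = 1939 - 581 = 1358

Train: 1358, Test: 581


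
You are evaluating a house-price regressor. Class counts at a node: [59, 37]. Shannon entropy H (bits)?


Probabilities: [59/96, 37/96] ≈ [0.6146, 0.3854]
H = -((59/96)·log₂(59/96) + (37/96)·log₂(37/96))
  = 0.9618 bits

0.9618 bits


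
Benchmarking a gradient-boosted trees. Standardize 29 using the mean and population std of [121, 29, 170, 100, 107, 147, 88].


μ = 108.8571, σ = 41.8071
z = (29 - 108.8571)/41.8071 = -1.9101

-1.9101


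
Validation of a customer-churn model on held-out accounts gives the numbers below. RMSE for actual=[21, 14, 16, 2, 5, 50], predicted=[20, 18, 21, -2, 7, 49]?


MSE = 63/6 = 10.5
RMSE = √(63/6) = 3.2404

3.2404


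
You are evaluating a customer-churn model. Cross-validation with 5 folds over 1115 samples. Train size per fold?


Fold size = 1115/5 = 223
Training per fold = 1115 - 223 = 892

892


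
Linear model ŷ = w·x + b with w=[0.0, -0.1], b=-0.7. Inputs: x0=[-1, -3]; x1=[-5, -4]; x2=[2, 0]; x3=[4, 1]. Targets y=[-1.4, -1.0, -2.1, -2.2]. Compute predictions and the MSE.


ŷ0 = (0.0)·(-1) + (-0.1)·(-3) - 0.7 = -0.4
ŷ1 = (0.0)·(-5) + (-0.1)·(-4) - 0.7 = -0.3
ŷ2 = (0.0)·(2) + (-0.1)·(0) - 0.7 = -0.7
ŷ3 = (0.0)·(4) + (-0.1)·(1) - 0.7 = -0.8
errors² = [1.0, 0.49, 1.96, 1.96]
MSE = 5.4100/4 = 1.3525

1.3525


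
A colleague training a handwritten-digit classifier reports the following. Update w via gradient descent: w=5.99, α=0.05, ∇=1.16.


w_new = w - α·∇
= 5.99 - 0.05·1.16
= 5.99 - 0.058
= 5.932

5.932


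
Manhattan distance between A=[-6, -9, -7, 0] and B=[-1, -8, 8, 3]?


d = |-6+ 1| + |-9+ 8| + |-7-8| + |0-3|
  = 5 + 1 + 15 + 3
  = 24

24


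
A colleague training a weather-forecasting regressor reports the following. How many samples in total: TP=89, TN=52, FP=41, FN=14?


Total = TP + TN + FP + FN
= 89 + 52 + 41 + 14
= 196
(Predicted positive: 130, predicted negative: 66)

196


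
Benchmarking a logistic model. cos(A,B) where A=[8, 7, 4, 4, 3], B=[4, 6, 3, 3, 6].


A·B = 8·4 + 7·6 + 4·3 + 4·3 + 3·6 = 116
‖A‖ = √154 = 12.4097, ‖B‖ = √106 = 10.2956
cos = 116/(√154·√106) = 116/√16324 = 0.9079

0.9079


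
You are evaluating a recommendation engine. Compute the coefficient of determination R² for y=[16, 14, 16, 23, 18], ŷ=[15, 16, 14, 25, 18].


ȳ = 17.4
SS_res = Σ(y-ŷ)² = 13
SS_tot = Σ(y-ȳ)² = 47.2
R² = 1 - SS_res/SS_tot = 1 - 0.2754 = 0.7246

0.7246


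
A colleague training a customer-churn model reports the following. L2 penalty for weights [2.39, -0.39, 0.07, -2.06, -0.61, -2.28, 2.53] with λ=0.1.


‖w‖₂² = (2.39)² + (-0.39)² + (0.07)² + (-2.06)² + (-0.61)² + (-2.28)² + (2.53)²
     = 5.7121 + 0.1521 + 0.0049 + 4.2436 + 0.3721 + 5.1984 + 6.4009
     = 22.0841
λ·‖w‖₂² = 0.1·22.0841 = 2.20841

2.20841


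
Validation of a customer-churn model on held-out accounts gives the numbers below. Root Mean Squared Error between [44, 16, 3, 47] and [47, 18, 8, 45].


MSE = 42/4 = 10.5
RMSE = √(42/4) = 3.2404

3.2404


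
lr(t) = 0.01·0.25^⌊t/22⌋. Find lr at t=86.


n_drops = ⌊86/22⌋ = 3
lr = 0.01·0.25^3 = 0.01·0.015625 = 0.00015625

0.00015625


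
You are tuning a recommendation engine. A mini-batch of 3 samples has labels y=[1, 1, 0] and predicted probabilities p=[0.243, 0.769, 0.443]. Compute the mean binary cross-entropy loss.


L[0] = -ln(0.243) = 1.4147
L[1] = -ln(0.769) = 0.2627
L[2] = -ln(1-0.443) = -ln(0.557) = 0.5852
mean = (1.4147 + 0.2627 + 0.5852)/3 = 0.7542

0.7542


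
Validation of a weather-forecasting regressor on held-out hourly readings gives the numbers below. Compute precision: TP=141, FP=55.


Precision = TP/(TP+FP)
= 141/(141+55)
= 141/196 = 71.94%

71.94%


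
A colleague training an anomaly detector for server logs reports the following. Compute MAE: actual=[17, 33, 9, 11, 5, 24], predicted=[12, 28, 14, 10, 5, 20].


Absolute errors: |17-12|=5, |33-28|=5, |9-14|=5, |11-10|=1, |5-5|=0, |24-20|=4
Sum = 20
MAE = 20/6 = 10/3

10/3


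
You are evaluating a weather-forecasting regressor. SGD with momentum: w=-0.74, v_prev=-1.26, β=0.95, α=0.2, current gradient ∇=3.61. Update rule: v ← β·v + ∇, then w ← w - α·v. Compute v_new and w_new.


v_new = 0.95·-1.26 + 3.61 = -1.197 + 3.61 = 2.413
w_new = -0.74 - 0.2·2.413 = -0.74 - 0.4826 = -1.2226

v_new=2.413, w_new=-1.2226


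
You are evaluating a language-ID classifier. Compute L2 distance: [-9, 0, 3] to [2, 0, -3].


d = √((-9-2)² + (0-0)² + (3+ 3)²)
  = √(121 + 0 + 36)
  = √157 = 12.53

12.53


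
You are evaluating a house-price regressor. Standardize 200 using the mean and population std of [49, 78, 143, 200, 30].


μ = 100, σ = 62.9825
z = (200 - 100)/62.9825 = 1.5877

1.5877


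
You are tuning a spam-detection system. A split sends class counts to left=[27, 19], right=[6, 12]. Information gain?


Parent = [33, 31], H_parent = 0.9993
H_left = 0.9781 (n=46), H_right = 0.9183 (n=18)
H_children = (46/64)·0.9781 + (18/64)·0.9183 = 0.9613
IG = 0.9993 - 0.9613 = 0.038

0.038


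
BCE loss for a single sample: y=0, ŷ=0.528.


BCE = -[y·ln(p) + (1-y)·ln(1-p)]
= -0 - 1·ln(1-0.528)
= -ln(0.472) = 0.7508

0.7508


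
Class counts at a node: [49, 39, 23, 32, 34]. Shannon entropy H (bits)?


Probabilities: [49/177, 39/177, 23/177, 32/177, 34/177] ≈ [0.2768, 0.2203, 0.1299, 0.1808, 0.1921]
H = -((49/177)·log₂(49/177) + (39/177)·log₂(39/177) + (23/177)·log₂(23/177) + (32/177)·log₂(32/177) + (34/177)·log₂(34/177))
  = 2.2797 bits

2.2797 bits


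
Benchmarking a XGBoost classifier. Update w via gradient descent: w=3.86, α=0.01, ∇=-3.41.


w_new = w - α·∇
= 3.86 - 0.01·-3.41
= 3.86 + 0.0341
= 3.8941

3.8941


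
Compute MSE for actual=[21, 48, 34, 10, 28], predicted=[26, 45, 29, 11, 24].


Squared errors: (21-26)²=25, (48-45)²=9, (34-29)²=25, (10-11)²=1, (28-24)²=16
Sum = 76
MSE = 76/5 = 76/5

76/5


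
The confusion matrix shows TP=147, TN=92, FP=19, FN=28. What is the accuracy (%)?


Accuracy = (TP+TN)/(TP+TN+FP+FN)
= (147+92)/(286)
= 239/286 = 83.57%

83.57%


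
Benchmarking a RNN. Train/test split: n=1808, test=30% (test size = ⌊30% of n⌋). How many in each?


Test = ⌊1808·30/100⌋ = 542
Train = 1808 - 542 = 1266

Train: 1266, Test: 542


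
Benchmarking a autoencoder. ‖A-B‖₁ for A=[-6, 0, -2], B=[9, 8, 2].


d = |-6-9| + |0-8| + |-2-2|
  = 15 + 8 + 4
  = 27

27


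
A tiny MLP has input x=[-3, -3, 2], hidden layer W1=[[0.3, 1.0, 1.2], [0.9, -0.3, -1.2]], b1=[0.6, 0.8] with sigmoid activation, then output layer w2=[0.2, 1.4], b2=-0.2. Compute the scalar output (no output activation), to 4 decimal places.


z1[0] = (0.3)·(-3) + (1.0)·(-3) + (1.2)·(2) + 0.6 = -0.9
z1[1] = (0.9)·(-3) + (-0.3)·(-3) + (-1.2)·(2) + 0.8 = -3.4
h = sigmoid(z1) = [0.2891, 0.0323]
output = (0.2)·(0.2891) + (1.4)·(0.0323) - 0.2 = -0.097

-0.097


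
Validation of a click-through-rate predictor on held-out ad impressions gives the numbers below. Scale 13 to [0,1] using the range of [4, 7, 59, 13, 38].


min=4, max=59
(13-4)/(59-4) = 9/55 = 0.1636

0.1636


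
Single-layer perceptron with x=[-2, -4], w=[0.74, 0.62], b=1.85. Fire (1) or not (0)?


z = (-2)·(0.74) + (-4)·(0.62) + 1.85
  = -2.11
step(z) = 0 (z<0)

0


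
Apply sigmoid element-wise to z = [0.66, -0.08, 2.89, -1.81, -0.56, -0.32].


σ(0.66) = 1/(1+e^-0.66) = 0.6593
σ(-0.08) = 1/(1+e^0.08) = 0.48
σ(2.89) = 1/(1+e^-2.89) = 0.9473
σ(-1.81) = 1/(1+e^1.81) = 0.1406
σ(-0.56) = 1/(1+e^0.56) = 0.3635
σ(-0.32) = 1/(1+e^0.32) = 0.4207
result = [0.6593, 0.48, 0.9473, 0.1406, 0.3635, 0.4207]

[0.6593, 0.48, 0.9473, 0.1406, 0.3635, 0.4207]


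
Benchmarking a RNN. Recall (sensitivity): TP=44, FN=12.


Recall = TP/(TP+FN)
= 44/(44+12)
= 44/56 = 78.57%

78.57%


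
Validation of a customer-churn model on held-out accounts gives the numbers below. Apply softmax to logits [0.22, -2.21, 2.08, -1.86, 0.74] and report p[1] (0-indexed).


Exponentials: e^0.22=1.2461, e^-2.21=0.1097, e^2.08=8.0045, e^-1.86=0.1557, e^0.74=2.0959
Sum = 11.6119
Softmax = [0.1073, 0.0094, 0.6893, 0.0134, 0.1805]
p[1] = 0.1097/11.6119 = 0.0094

0.0094


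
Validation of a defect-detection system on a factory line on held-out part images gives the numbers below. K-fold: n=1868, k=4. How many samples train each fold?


Fold size = 1868/4 = 467
Training per fold = 1868 - 467 = 1401

1401


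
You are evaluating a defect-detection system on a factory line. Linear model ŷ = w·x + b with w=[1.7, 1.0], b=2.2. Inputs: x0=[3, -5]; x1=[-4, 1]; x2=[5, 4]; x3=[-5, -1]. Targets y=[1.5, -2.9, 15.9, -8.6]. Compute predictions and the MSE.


ŷ0 = (1.7)·(3) + (1.0)·(-5) + 2.2 = 2.3
ŷ1 = (1.7)·(-4) + (1.0)·(1) + 2.2 = -3.6
ŷ2 = (1.7)·(5) + (1.0)·(4) + 2.2 = 14.7
ŷ3 = (1.7)·(-5) + (1.0)·(-1) + 2.2 = -7.3
errors² = [0.64, 0.49, 1.44, 1.69]
MSE = 4.2600/4 = 1.065

1.065


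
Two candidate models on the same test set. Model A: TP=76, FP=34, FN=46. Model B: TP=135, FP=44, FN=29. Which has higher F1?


Model A: P=76/110=0.6909, R=76/122=0.623, F1=2PR/(P+R)=2TP/(2TP+FP+FN)=152/232=0.6552
Model B: P=135/179=0.7542, R=135/164=0.8232, F1=2PR/(P+R)=2TP/(2TP+FP+FN)=270/343=0.7872
0.6552 < 0.7872 → Model B

Model B


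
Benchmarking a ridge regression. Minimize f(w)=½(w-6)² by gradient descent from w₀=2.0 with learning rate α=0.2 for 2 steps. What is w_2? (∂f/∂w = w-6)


step 1: grad = 2-6 = -4; w = 2 - 0.2·(-4) = 2.8
step 2: grad = 2.8-6 = -3.2; w = 2.8 - 0.2·(-3.2) = 3.44

3.44


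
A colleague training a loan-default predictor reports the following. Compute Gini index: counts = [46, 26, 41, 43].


Probabilities: [46/156, 26/156, 41/156, 43/156] ≈ [0.2949, 0.1667, 0.2628, 0.2756]
Σpᵢ² = (2116 + 676 + 1681 + 1849)/156² = 6322/24336
Gini = 1 - Σpᵢ² = 1 - 6322/24336 = 0.7402

0.7402


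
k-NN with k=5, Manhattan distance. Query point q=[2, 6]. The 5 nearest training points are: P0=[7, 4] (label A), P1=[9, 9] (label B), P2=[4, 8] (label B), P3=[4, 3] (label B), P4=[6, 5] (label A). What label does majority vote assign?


d(q,P0) = 7  (label A)
d(q,P1) = 10  (label B)
d(q,P2) = 4  (label B)
d(q,P3) = 5  (label B)
d(q,P4) = 5  (label A)
Votes: A=2, B=3
Majority → B

B


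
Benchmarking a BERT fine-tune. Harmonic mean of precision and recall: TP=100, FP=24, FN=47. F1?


Precision = 100/124 = 0.8065
Recall = 100/147 = 0.6803
F1 = 2·P·R/(P+R) = 2·TP/(2·TP+FP+FN) = 200/(200+24+47) = 200/271 = 0.738

0.738


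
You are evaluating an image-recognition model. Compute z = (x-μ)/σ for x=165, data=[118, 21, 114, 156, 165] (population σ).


μ = 114.8, σ = 51.0427
z = (165 - 114.8)/51.0427 = 0.9835

0.9835


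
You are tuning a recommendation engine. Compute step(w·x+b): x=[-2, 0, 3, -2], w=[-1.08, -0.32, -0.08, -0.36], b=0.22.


z = (-2)·(-1.08) + (0)·(-0.32) + (3)·(-0.08) + (-2)·(-0.36) + 0.22
  = 2.86
step(z) = 1 (z≥0)

1


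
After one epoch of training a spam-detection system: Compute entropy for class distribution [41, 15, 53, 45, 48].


Probabilities: [41/202, 15/202, 53/202, 45/202, 48/202] ≈ [0.203, 0.0743, 0.2624, 0.2228, 0.2376]
H = -((41/202)·log₂(41/202) + (15/202)·log₂(15/202) + (53/202)·log₂(53/202) + (45/202)·log₂(45/202) + (48/202)·log₂(48/202))
  = 2.2272 bits

2.2272 bits


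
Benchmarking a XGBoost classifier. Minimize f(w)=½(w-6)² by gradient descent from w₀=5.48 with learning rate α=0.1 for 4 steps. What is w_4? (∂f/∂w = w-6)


step 1: grad = 5.48-6 = -0.52; w = 5.48 - 0.1·(-0.52) = 5.532
step 2: grad = 5.532-6 = -0.468; w = 5.532 - 0.1·(-0.468) = 5.5788
step 3: grad = 5.5788-6 = -0.4212; w = 5.5788 - 0.1·(-0.4212) = 5.62092
step 4: grad = 5.62092-6 = -0.37908; w = 5.62092 - 0.1·(-0.37908) = 5.658828

5.658828


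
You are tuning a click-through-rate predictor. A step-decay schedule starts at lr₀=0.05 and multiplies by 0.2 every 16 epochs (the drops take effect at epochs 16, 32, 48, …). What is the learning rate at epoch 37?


n_drops = ⌊37/16⌋ = 2
lr = 0.05·0.2^2 = 0.05·0.04 = 0.002

0.002


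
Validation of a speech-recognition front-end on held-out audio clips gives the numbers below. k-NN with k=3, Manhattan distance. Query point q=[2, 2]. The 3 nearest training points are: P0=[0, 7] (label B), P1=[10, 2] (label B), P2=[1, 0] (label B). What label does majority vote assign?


d(q,P0) = 7  (label B)
d(q,P1) = 8  (label B)
d(q,P2) = 3  (label B)
Votes: A=0, B=3
Majority → B

B


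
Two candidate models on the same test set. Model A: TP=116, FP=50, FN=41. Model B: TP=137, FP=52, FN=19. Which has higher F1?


Model A: P=116/166=0.6988, R=116/157=0.7389, F1=2PR/(P+R)=2TP/(2TP+FP+FN)=232/323=0.7183
Model B: P=137/189=0.7249, R=137/156=0.8782, F1=2PR/(P+R)=2TP/(2TP+FP+FN)=274/345=0.7942
0.7183 < 0.7942 → Model B

Model B


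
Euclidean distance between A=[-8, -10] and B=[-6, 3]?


d = √((-8+ 6)² + (-10-3)²)
  = √(4 + 169)
  = √173 = 13.1529

13.1529


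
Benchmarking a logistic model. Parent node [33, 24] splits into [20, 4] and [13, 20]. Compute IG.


Parent = [33, 24], H_parent = 0.9819
H_left = 0.65 (n=24), H_right = 0.9673 (n=33)
H_children = (24/57)·0.65 + (33/57)·0.9673 = 0.8337
IG = 0.9819 - 0.8337 = 0.1482

0.1482


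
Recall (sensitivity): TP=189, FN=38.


Recall = TP/(TP+FN)
= 189/(189+38)
= 189/227 = 83.26%

83.26%


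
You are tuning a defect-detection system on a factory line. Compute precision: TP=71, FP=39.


Precision = TP/(TP+FP)
= 71/(71+39)
= 71/110 = 64.55%

64.55%


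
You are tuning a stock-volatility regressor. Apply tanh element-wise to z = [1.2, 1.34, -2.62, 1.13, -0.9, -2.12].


tanh(1.2) = 0.8337
tanh(1.34) = 0.8717
tanh(-2.62) = -0.9895
tanh(1.13) = 0.811
tanh(-0.9) = -0.7163
tanh(-2.12) = -0.9716
result = [0.8337, 0.8717, -0.9895, 0.811, -0.7163, -0.9716]

[0.8337, 0.8717, -0.9895, 0.811, -0.7163, -0.9716]


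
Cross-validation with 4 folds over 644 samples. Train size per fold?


Fold size = 644/4 = 161
Training per fold = 644 - 161 = 483

483


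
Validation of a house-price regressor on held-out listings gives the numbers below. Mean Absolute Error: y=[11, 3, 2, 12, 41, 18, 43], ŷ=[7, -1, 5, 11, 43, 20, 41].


Absolute errors: |11-7|=4, |3+ 1|=4, |2-5|=3, |12-11|=1, |41-43|=2, |18-20|=2, |43-41|=2
Sum = 18
MAE = 18/7 = 18/7

18/7


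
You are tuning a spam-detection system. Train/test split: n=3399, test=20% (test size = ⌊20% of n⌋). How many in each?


Test = ⌊3399·20/100⌋ = 679
Train = 3399 - 679 = 2720

Train: 2720, Test: 679


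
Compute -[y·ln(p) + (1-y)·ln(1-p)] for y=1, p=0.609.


BCE = -[y·ln(p) + (1-y)·ln(1-p)]
= -1·ln(0.609) - 0
= -ln(0.609) = 0.4959

0.4959


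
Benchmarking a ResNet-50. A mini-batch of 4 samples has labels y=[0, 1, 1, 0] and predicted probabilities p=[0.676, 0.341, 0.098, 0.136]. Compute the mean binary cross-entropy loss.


L[0] = -ln(1-0.676) = -ln(0.324) = 1.127
L[1] = -ln(0.341) = 1.0759
L[2] = -ln(0.098) = 2.3228
L[3] = -ln(1-0.136) = -ln(0.864) = 0.1462
mean = (1.127 + 1.0759 + 2.3228 + 0.1462)/4 = 1.168

1.168


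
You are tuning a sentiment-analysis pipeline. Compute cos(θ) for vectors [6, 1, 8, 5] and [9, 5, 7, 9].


A·B = 6·9 + 1·5 + 8·7 + 5·9 = 160
‖A‖ = √126 = 11.225, ‖B‖ = √236 = 15.3623
cos = 160/(√126·√236) = 160/√29736 = 0.9279

0.9279


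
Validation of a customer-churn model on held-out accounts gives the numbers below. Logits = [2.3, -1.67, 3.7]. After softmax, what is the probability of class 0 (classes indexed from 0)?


Exponentials: e^2.3=9.9742, e^-1.67=0.1882, e^3.7=40.4473
Sum = 50.6097
Softmax = [0.1971, 0.0037, 0.7992]
p[0] = 9.9742/50.6097 = 0.1971

0.1971


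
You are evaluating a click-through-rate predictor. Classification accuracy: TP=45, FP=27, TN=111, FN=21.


Accuracy = (TP+TN)/(TP+TN+FP+FN)
= (45+111)/(204)
= 156/204 = 76.47%

76.47%


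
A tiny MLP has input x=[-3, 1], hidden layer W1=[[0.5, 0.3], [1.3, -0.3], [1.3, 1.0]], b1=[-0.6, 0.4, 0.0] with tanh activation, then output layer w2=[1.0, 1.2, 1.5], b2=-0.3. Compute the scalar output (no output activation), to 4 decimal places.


z1[0] = (0.5)·(-3) + (0.3)·(1) - 0.6 = -1.8
z1[1] = (1.3)·(-3) + (-0.3)·(1) + 0.4 = -3.8
z1[2] = (1.3)·(-3) + (1.0)·(1) + 0.0 = -2.9
h = tanh(z1) = [-0.9468, -0.999, -0.994]
output = (1.0)·(-0.9468) + (1.2)·(-0.999) + (1.5)·(-0.994) - 0.3 = -3.9366

-3.9366


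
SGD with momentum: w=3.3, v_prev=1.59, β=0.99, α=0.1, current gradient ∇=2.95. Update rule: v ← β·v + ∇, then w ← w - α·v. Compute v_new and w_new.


v_new = 0.99·1.59 + 2.95 = 1.5741 + 2.95 = 4.5241
w_new = 3.3 - 0.1·4.5241 = 3.3 - 0.45241 = 2.84759

v_new=4.5241, w_new=2.84759


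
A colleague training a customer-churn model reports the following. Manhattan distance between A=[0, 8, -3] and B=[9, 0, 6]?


d = |0-9| + |8-0| + |-3-6|
  = 9 + 8 + 9
  = 26

26


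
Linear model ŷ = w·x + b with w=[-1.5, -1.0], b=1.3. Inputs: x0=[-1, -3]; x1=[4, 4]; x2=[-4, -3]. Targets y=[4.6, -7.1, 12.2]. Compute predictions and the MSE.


ŷ0 = (-1.5)·(-1) + (-1.0)·(-3) + 1.3 = 5.8
ŷ1 = (-1.5)·(4) + (-1.0)·(4) + 1.3 = -8.7
ŷ2 = (-1.5)·(-4) + (-1.0)·(-3) + 1.3 = 10.3
errors² = [1.44, 2.56, 3.61]
MSE = 7.6100/3 = 2.5367

2.5367


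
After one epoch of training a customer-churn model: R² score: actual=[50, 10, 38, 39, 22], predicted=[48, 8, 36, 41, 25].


ȳ = 31.8
SS_res = Σ(y-ŷ)² = 25
SS_tot = Σ(y-ȳ)² = 992.8
R² = 1 - SS_res/SS_tot = 1 - 0.0252 = 0.9748

0.9748


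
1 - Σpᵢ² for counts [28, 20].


Probabilities: [28/48, 20/48] ≈ [0.5833, 0.4167]
Σpᵢ² = (784 + 400)/48² = 1184/2304
Gini = 1 - Σpᵢ² = 1 - 1184/2304 = 0.4861

0.4861


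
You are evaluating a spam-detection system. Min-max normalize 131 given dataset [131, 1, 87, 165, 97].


min=1, max=165
(131-1)/(165-1) = 130/164 = 0.7927

0.7927


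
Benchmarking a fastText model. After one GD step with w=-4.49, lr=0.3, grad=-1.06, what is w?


w_new = w - α·∇
= -4.49 - 0.3·-1.06
= -4.49 + 0.318
= -4.172

-4.172


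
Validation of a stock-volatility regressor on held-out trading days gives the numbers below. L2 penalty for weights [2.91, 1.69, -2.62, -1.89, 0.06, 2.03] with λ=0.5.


‖w‖₂² = (2.91)² + (1.69)² + (-2.62)² + (-1.89)² + (0.06)² + (2.03)²
     = 8.4681 + 2.8561 + 6.8644 + 3.5721 + 0.0036 + 4.1209
     = 25.8852
λ·‖w‖₂² = 0.5·25.8852 = 12.9426

12.9426


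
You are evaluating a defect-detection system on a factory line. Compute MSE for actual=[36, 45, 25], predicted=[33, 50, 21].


Squared errors: (36-33)²=9, (45-50)²=25, (25-21)²=16
Sum = 50
MSE = 50/3 = 50/3

50/3


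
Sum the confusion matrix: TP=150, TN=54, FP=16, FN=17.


Total = TP + TN + FP + FN
= 150 + 54 + 16 + 17
= 237
(Predicted positive: 166, predicted negative: 71)

237


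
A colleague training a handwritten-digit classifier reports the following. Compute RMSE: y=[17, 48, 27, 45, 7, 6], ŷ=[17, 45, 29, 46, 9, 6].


MSE = 18/6 = 3
RMSE = √(18/6) = 1.7321

1.7321


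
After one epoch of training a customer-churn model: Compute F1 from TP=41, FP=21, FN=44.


Precision = 41/62 = 0.6613
Recall = 41/85 = 0.4824
F1 = 2·P·R/(P+R) = 2·TP/(2·TP+FP+FN) = 82/(82+21+44) = 82/147 = 0.5578

0.5578


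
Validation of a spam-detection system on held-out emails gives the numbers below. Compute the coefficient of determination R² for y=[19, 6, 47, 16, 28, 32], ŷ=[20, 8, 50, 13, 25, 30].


ȳ = 24.6667
SS_res = Σ(y-ŷ)² = 36
SS_tot = Σ(y-ȳ)² = 1019.33
R² = 1 - SS_res/SS_tot = 1 - 0.0353 = 0.9647

0.9647


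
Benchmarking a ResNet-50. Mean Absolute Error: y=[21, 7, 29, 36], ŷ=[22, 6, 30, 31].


Absolute errors: |21-22|=1, |7-6|=1, |29-30|=1, |36-31|=5
Sum = 8
MAE = 8/4 = 2

2


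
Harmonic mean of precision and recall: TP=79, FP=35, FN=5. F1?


Precision = 79/114 = 0.693
Recall = 79/84 = 0.9405
F1 = 2·P·R/(P+R) = 2·TP/(2·TP+FP+FN) = 158/(158+35+5) = 158/198 = 0.798

0.798


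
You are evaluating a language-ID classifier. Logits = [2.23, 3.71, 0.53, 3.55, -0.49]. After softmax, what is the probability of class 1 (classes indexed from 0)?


Exponentials: e^2.23=9.2999, e^3.71=40.8538, e^0.53=1.6989, e^3.55=34.8133, e^-0.49=0.6126
Sum = 87.2785
Softmax = [0.1066, 0.4681, 0.0195, 0.3989, 0.007]
p[1] = 40.8538/87.2785 = 0.4681

0.4681


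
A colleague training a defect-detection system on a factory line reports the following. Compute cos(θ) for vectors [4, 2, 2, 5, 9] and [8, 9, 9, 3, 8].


A·B = 4·8 + 2·9 + 2·9 + 5·3 + 9·8 = 155
‖A‖ = √130 = 11.4018, ‖B‖ = √299 = 17.2916
cos = 155/(√130·√299) = 155/√38870 = 0.7862

0.7862


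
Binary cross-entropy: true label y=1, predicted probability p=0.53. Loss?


BCE = -[y·ln(p) + (1-y)·ln(1-p)]
= -1·ln(0.53) - 0
= -ln(0.53) = 0.6349

0.6349
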